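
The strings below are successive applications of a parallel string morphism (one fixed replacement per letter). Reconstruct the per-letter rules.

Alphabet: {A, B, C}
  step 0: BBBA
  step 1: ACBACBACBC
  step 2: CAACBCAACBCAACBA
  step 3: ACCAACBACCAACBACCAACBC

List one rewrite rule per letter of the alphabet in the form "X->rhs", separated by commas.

A->C, B->ACB, C->A

  step 2 ⇒ step 3: CAACBCAACBCAACBA ⇒ A·C·C·A·ACB·A·C·C·A·ACB·A·C·C·A·ACB·C
    A ↦ C
    B ↦ ACB
    C ↦ A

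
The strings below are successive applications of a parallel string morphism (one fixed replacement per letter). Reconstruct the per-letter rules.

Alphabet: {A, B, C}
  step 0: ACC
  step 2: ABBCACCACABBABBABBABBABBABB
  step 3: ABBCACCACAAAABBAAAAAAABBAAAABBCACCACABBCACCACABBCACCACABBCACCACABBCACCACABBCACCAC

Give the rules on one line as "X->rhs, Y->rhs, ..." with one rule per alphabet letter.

A->ABB, B->CAC, C->AAA

  step 2 ⇒ step 3: ABBCACCACABBABBABBABBABBABB ⇒ ABB·CAC·CAC·AAA·ABB·AAA·AAA·ABB·AAA·ABB·CAC·CAC·ABB·CAC·CAC·ABB·CAC·CAC·ABB·CAC·CAC·ABB·CAC·CAC·ABB·CAC·CAC
    A ↦ ABB
    B ↦ CAC
    C ↦ AAA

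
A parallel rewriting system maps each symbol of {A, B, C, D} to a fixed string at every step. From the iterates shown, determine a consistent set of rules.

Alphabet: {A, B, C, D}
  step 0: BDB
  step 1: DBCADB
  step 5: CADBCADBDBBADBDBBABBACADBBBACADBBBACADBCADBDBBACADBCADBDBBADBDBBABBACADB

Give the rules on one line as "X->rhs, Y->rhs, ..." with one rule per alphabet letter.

A->BA, B->DB, C->B, D->CA

  step 0 ⇒ step 1: BDB ⇒ DB·CA·DB
    B ↦ DB
    D ↦ CA
    A ↦ BA  (constrained at step 1)
    C ↦ B  (constrained at step 1)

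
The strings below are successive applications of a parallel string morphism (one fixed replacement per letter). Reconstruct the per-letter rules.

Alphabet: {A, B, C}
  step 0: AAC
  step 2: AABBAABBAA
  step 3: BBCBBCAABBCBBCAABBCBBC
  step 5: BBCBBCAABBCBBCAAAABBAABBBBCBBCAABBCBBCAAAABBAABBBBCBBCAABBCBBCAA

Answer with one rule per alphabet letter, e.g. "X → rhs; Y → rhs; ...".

A->BBC, B->A, C->BB

  step 2 ⇒ step 3: AABBAABBAA ⇒ BBC·BBC·A·A·BBC·BBC·A·A·BBC·BBC
    A ↦ BBC
    B ↦ A
    C ↦ BB  (constrained at step 0)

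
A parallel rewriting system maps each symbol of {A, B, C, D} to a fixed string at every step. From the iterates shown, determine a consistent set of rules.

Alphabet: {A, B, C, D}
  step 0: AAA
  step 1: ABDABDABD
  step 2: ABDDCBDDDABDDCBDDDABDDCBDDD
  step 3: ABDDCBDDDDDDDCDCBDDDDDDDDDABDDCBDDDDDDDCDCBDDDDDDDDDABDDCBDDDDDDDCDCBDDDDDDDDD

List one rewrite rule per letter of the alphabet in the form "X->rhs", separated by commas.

A->ABD, B->DCB, C->DC, D->DDD

  step 2 ⇒ step 3: ABDDCBDDDABDDCBDDDABDDCBDDD ⇒ ABD·DCB·DDD·DDD·DC·DCB·DDD·DDD·DDD·ABD·DCB·DDD·DDD·DC·DCB·DDD·DDD·DDD·ABD·DCB·DDD·DDD·DC·DCB·DDD·DDD·DDD
    A ↦ ABD
    B ↦ DCB
    C ↦ DC
    D ↦ DDD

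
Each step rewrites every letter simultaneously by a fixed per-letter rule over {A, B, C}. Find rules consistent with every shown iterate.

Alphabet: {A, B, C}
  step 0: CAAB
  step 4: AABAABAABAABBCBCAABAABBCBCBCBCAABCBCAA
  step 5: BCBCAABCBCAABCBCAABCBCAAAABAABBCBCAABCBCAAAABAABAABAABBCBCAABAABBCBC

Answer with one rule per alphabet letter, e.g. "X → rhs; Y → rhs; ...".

A->BC, B->AA, C->B

  step 4 ⇒ step 5: AABAABAABAABBCBCAABAABBCBCBCBCAABCBCAA ⇒ BC·BC·AA·BC·BC·AA·BC·BC·AA·BC·BC·AA·AA·B·AA·B·BC·BC·AA·BC·BC·AA·AA·B·AA·B·AA·B·AA·B·BC·BC·AA·B·AA·B·BC·BC
    A ↦ BC
    B ↦ AA
    C ↦ B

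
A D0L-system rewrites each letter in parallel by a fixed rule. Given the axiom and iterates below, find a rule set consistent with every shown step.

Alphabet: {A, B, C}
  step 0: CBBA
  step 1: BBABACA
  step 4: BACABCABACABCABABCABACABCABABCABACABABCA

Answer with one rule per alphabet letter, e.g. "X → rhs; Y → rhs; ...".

A->CA, B->BA, C->B

  step 0 ⇒ step 1: CBBA ⇒ B·BA·BA·CA
    A ↦ CA
    B ↦ BA
    C ↦ B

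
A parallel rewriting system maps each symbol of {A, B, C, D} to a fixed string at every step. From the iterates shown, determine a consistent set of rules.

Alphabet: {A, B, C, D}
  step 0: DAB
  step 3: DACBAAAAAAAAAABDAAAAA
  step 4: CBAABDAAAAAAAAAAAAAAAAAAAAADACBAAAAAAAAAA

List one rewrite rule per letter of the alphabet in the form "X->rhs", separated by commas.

A->AA, B->DA, C->B, D->CB

  step 3 ⇒ step 4: DACBAAAAAAAAAABDAAAAA ⇒ CB·AA·B·DA·AA·AA·AA·AA·AA·AA·AA·AA·AA·AA·DA·CB·AA·AA·AA·AA·AA
    A ↦ AA
    B ↦ DA
    C ↦ B
    D ↦ CB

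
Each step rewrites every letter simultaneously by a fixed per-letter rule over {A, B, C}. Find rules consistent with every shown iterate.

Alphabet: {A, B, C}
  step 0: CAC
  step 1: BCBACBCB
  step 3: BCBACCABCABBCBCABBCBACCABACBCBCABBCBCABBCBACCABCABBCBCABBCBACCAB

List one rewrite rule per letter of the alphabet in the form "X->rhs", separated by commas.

  step 0 ⇒ step 1: CAC ⇒ BCB·AC·BCB
    A ↦ AC
    C ↦ BCB
    B ↦ CAB  (constrained at step 1)

A->AC, B->CAB, C->BCB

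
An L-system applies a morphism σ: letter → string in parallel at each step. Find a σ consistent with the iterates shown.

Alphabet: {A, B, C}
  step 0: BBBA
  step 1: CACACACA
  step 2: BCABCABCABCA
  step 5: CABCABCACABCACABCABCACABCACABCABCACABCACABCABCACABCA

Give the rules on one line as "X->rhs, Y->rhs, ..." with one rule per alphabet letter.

  step 1 ⇒ step 2: CACACACA ⇒ B·CA·B·CA·B·CA·B·CA
    A ↦ CA
    C ↦ B
  step 0 ⇒ step 1: BBBA ⇒ CA·CA·CA·CA
    B ↦ CA

A->CA, B->CA, C->B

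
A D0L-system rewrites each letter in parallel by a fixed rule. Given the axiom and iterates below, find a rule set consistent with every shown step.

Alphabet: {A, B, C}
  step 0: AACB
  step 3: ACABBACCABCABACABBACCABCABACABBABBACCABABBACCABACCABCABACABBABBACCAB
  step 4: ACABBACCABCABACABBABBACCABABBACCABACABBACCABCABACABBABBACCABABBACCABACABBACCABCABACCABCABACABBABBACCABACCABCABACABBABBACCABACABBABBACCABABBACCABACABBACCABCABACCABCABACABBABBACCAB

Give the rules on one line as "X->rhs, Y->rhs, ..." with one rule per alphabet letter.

  step 3 ⇒ step 4: ACABBACCABCABACABBACCABCABACABBABBACCABABBACCABACCABCABACABBABBACCAB ⇒ AC·ABB·AC·CAB·CAB·AC·ABB·ABB·AC·CAB·ABB·AC·CAB·AC·ABB·AC·CAB·CAB·AC·ABB·ABB·AC·CAB·ABB·AC·CAB·AC·ABB·AC·CAB·CAB·AC·CAB·CAB·AC·ABB·ABB·AC·CAB·AC·CAB·CAB·AC·ABB·ABB·AC·CAB·AC·ABB·ABB·AC·CAB·ABB·AC·CAB·AC·ABB·AC·CAB·CAB·AC·CAB·CAB·AC·ABB·ABB·AC·CAB
    A ↦ AC
    B ↦ CAB
    C ↦ ABB

A->AC, B->CAB, C->ABB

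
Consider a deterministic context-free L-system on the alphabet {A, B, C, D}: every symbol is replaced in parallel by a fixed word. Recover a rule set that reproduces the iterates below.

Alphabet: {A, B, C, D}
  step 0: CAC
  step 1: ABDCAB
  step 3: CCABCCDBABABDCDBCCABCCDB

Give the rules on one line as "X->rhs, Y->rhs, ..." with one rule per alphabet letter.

A->DC, B->DB, C->AB, D->CC

  step 0 ⇒ step 1: CAC ⇒ AB·DC·AB
    A ↦ DC
    C ↦ AB
    B ↦ DB  (constrained at step 1)
    D ↦ CC  (constrained at step 1)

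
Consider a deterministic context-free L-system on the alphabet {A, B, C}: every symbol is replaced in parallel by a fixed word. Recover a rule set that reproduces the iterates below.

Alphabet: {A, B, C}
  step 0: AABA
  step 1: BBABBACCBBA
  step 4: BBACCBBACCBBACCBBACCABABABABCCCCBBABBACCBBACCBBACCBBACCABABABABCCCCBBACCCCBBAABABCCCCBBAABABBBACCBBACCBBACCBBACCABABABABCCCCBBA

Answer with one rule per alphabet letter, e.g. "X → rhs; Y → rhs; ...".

  step 0 ⇒ step 1: AABA ⇒ BBA·BBA·CC·BBA
    A ↦ BBA
    B ↦ CC
    C ↦ AB  (constrained at step 1)

A->BBA, B->CC, C->AB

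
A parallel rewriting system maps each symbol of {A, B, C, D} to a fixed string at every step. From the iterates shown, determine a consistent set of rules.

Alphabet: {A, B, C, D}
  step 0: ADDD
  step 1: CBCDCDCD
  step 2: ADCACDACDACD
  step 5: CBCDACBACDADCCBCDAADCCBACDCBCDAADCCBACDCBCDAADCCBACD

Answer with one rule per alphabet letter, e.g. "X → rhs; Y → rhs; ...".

  step 1 ⇒ step 2: CBCDCDCD ⇒ A·DC·A·CD·A·CD·A·CD
    B ↦ DC
    C ↦ A
    D ↦ CD
  step 0 ⇒ step 1: ADDD ⇒ CB·CD·CD·CD
    A ↦ CB

A->CB, B->DC, C->A, D->CD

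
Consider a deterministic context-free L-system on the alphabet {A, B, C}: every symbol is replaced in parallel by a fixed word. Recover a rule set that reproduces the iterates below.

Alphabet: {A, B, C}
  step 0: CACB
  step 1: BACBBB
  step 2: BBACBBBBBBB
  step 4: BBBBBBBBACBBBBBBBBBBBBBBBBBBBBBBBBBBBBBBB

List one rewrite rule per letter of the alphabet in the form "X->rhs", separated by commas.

  step 1 ⇒ step 2: BACBBB ⇒ BB·AC·B·BB·BB·BB
    A ↦ AC
    B ↦ BB
    C ↦ B

A->AC, B->BB, C->B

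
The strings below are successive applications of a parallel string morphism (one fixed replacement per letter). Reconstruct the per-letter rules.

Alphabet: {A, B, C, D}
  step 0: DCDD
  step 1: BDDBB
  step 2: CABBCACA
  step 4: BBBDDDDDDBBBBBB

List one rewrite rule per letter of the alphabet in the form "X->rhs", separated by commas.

  step 1 ⇒ step 2: BDDBB ⇒ CA·B·B·CA·CA
    B ↦ CA
    D ↦ B
    A ↦ D  (constrained at step 2)
  step 0 ⇒ step 1: DCDD ⇒ B·DD·B·B
    C ↦ DD

A->D, B->CA, C->DD, D->B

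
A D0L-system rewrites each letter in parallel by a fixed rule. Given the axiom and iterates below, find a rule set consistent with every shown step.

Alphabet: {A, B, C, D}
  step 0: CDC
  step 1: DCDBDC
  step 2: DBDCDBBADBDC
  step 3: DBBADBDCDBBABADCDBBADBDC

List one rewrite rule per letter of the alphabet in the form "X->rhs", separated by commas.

A->DC, B->BA, C->DC, D->DB

  step 2 ⇒ step 3: DBDCDBBADBDC ⇒ DB·BA·DB·DC·DB·BA·BA·DC·DB·BA·DB·DC
    A ↦ DC
    B ↦ BA
    C ↦ DC
    D ↦ DB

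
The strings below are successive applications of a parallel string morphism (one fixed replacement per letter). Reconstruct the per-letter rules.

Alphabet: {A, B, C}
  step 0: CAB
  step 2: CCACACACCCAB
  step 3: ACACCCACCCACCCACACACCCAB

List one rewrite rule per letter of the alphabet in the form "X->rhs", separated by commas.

A->CC, B->AB, C->AC

  step 2 ⇒ step 3: CCACACACCCAB ⇒ AC·AC·CC·AC·CC·AC·CC·AC·AC·AC·CC·AB
    A ↦ CC
    B ↦ AB
    C ↦ AC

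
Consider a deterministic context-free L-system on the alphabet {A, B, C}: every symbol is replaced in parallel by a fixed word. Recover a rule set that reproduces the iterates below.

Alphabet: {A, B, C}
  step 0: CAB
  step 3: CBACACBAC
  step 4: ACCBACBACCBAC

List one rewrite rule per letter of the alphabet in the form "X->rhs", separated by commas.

  step 3 ⇒ step 4: CBACACBAC ⇒ AC·C·B·AC·B·AC·C·B·AC
    A ↦ B
    B ↦ C
    C ↦ AC

A->B, B->C, C->AC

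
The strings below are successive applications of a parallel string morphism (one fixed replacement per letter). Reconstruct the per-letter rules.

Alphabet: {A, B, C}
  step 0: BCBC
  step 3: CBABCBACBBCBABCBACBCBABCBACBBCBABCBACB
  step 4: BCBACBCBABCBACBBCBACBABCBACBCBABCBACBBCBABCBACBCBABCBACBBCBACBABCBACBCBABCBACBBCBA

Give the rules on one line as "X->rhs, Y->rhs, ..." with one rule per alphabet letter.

  step 3 ⇒ step 4: CBABCBACBBCBABCBACBCBABCBACBBCBABCBACB ⇒ B·CBA·CB·CBA·B·CBA·CB·B·CBA·CBA·B·CBA·CB·CBA·B·CBA·CB·B·CBA·B·CBA·CB·CBA·B·CBA·CB·B·CBA·CBA·B·CBA·CB·CBA·B·CBA·CB·B·CBA
    A ↦ CB
    B ↦ CBA
    C ↦ B

A->CB, B->CBA, C->B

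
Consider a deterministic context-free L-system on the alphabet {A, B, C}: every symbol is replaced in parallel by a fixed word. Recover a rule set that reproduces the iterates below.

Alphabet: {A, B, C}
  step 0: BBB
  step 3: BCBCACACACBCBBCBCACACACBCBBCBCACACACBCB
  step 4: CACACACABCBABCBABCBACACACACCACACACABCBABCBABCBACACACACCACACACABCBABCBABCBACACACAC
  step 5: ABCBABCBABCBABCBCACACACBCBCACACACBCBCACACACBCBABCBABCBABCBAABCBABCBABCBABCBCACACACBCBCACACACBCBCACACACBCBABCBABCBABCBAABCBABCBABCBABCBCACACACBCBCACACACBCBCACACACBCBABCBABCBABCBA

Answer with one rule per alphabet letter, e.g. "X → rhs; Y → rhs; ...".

A->BCB, B->CAC, C->A

  step 4 ⇒ step 5: CACACACABCBABCBABCBACACACACCACACACABCBABCBABCBACACACACCACACACABCBABCBABCBACACACAC ⇒ A·BCB·A·BCB·A·BCB·A·BCB·CAC·A·CAC·BCB·CAC·A·CAC·BCB·CAC·A·CAC·BCB·A·BCB·A·BCB·A·BCB·A·A·BCB·A·BCB·A·BCB·A·BCB·CAC·A·CAC·BCB·CAC·A·CAC·BCB·CAC·A·CAC·BCB·A·BCB·A·BCB·A·BCB·A·A·BCB·A·BCB·A·BCB·A·BCB·CAC·A·CAC·BCB·CAC·A·CAC·BCB·CAC·A·CAC·BCB·A·BCB·A·BCB·A·BCB·A
    A ↦ BCB
    B ↦ CAC
    C ↦ A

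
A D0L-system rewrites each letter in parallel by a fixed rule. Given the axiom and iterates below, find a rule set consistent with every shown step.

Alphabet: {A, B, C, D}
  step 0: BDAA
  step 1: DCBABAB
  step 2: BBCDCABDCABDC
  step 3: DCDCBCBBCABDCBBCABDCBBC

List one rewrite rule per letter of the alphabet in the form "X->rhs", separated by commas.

  step 2 ⇒ step 3: BBCDCABDCABDC ⇒ DC·DC·BC·B·BC·AB·DC·B·BC·AB·DC·B·BC
    A ↦ AB
    B ↦ DC
    C ↦ BC
    D ↦ B

A->AB, B->DC, C->BC, D->B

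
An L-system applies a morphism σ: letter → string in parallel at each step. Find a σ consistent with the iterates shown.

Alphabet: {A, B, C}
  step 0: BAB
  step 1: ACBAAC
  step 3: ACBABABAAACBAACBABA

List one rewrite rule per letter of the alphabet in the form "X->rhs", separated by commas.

A->BA, B->AC, C->A

  step 0 ⇒ step 1: BAB ⇒ AC·BA·AC
    A ↦ BA
    B ↦ AC
    C ↦ A  (constrained at step 1)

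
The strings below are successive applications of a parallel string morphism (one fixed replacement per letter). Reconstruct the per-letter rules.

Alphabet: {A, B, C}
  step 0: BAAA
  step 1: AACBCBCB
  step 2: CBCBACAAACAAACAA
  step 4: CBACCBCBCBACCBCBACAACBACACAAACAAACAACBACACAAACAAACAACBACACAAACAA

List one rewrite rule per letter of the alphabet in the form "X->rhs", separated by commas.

  step 1 ⇒ step 2: AACBCBCB ⇒ CB·CB·AC·AA·AC·AA·AC·AA
    A ↦ CB
    B ↦ AA
    C ↦ AC

A->CB, B->AA, C->AC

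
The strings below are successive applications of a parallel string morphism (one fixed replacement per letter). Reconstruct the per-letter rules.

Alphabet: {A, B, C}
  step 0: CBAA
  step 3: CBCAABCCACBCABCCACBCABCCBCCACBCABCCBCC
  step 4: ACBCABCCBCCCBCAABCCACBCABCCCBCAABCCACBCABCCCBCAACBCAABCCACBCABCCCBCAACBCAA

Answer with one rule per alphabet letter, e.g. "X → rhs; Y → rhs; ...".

A->BCC, B->CBC, C->A

  step 3 ⇒ step 4: CBCAABCCACBCABCCACBCABCCBCCACBCABCCBCC ⇒ A·CBC·A·BCC·BCC·CBC·A·A·BCC·A·CBC·A·BCC·CBC·A·A·BCC·A·CBC·A·BCC·CBC·A·A·CBC·A·A·BCC·A·CBC·A·BCC·CBC·A·A·CBC·A·A
    A ↦ BCC
    B ↦ CBC
    C ↦ A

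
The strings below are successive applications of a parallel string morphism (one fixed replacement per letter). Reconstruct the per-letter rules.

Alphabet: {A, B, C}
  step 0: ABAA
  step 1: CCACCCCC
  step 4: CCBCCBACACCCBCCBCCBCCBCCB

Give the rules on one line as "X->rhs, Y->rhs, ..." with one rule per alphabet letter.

  step 0 ⇒ step 1: ABAA ⇒ CC·AC·CC·CC
    A ↦ CC
    B ↦ AC
    C ↦ B  (constrained at step 1)

A->CC, B->AC, C->B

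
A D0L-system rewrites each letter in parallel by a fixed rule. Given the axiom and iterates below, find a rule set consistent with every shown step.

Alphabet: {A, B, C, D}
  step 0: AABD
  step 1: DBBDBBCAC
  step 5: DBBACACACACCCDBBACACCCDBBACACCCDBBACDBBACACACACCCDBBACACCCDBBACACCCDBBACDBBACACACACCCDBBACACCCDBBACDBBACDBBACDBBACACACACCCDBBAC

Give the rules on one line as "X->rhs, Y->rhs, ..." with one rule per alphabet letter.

A->DBB, B->C, C->AC, D->AC

  step 0 ⇒ step 1: AABD ⇒ DBB·DBB·C·AC
    A ↦ DBB
    B ↦ C
    D ↦ AC
    C ↦ AC  (constrained at step 1)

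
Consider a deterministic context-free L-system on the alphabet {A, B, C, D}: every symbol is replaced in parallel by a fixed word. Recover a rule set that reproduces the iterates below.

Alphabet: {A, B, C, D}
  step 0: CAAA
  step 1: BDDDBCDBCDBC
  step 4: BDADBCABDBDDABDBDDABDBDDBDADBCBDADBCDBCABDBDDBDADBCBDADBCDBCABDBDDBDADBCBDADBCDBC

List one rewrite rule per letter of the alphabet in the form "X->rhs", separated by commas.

  step 0 ⇒ step 1: CAAA ⇒ BDD·DBC·DBC·DBC
    A ↦ DBC
    C ↦ BDD
    B ↦ BD  (constrained at step 1)
    D ↦ A  (constrained at step 1)

A->DBC, B->BD, C->BDD, D->A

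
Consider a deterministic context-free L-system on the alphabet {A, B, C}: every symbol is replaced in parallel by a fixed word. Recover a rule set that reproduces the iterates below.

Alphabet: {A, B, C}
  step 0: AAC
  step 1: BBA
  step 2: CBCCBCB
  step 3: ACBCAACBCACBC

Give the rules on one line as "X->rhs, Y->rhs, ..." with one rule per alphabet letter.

  step 2 ⇒ step 3: CBCCBCB ⇒ A·CBC·A·A·CBC·A·CBC
    B ↦ CBC
    C ↦ A
  step 0 ⇒ step 1: AAC ⇒ B·B·A
    A ↦ B

A->B, B->CBC, C->A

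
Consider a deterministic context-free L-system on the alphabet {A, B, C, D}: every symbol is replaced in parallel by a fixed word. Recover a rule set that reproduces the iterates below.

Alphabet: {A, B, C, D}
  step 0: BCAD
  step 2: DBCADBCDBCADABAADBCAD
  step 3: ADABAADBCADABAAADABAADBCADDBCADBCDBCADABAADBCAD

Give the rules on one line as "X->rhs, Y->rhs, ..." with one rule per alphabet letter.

A->DBC, B->A, C->BAA, D->AD

  step 2 ⇒ step 3: DBCADBCDBCADABAADBCAD ⇒ AD·A·BAA·DBC·AD·A·BAA·AD·A·BAA·DBC·AD·DBC·A·DBC·DBC·AD·A·BAA·DBC·AD
    A ↦ DBC
    B ↦ A
    C ↦ BAA
    D ↦ AD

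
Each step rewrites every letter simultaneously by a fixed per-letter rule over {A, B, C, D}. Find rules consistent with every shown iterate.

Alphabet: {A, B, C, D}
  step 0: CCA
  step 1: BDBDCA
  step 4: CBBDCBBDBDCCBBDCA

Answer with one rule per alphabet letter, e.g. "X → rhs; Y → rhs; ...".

A->CA, B->C, C->BD, D->B

  step 0 ⇒ step 1: CCA ⇒ BD·BD·CA
    A ↦ CA
    C ↦ BD
    B ↦ C  (constrained at step 1)
    D ↦ B  (constrained at step 1)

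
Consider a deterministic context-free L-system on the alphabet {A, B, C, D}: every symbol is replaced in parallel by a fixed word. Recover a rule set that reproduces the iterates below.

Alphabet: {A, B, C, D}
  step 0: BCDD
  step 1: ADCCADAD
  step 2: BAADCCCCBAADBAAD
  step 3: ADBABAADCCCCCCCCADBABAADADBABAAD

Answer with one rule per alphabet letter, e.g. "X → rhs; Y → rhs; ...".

A->BA, B->AD, C->CC, D->AD

  step 2 ⇒ step 3: BAADCCCCBAADBAAD ⇒ AD·BA·BA·AD·CC·CC·CC·CC·AD·BA·BA·AD·AD·BA·BA·AD
    A ↦ BA
    B ↦ AD
    C ↦ CC
    D ↦ AD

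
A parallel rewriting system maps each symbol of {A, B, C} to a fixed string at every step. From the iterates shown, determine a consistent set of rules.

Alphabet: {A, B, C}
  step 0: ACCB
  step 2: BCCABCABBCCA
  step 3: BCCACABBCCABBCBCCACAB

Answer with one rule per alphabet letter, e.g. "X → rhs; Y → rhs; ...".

A->B, B->BC, C->CA

  step 2 ⇒ step 3: BCCABCABBCCA ⇒ BC·CA·CA·B·BC·CA·B·BC·BC·CA·CA·B
    A ↦ B
    B ↦ BC
    C ↦ CA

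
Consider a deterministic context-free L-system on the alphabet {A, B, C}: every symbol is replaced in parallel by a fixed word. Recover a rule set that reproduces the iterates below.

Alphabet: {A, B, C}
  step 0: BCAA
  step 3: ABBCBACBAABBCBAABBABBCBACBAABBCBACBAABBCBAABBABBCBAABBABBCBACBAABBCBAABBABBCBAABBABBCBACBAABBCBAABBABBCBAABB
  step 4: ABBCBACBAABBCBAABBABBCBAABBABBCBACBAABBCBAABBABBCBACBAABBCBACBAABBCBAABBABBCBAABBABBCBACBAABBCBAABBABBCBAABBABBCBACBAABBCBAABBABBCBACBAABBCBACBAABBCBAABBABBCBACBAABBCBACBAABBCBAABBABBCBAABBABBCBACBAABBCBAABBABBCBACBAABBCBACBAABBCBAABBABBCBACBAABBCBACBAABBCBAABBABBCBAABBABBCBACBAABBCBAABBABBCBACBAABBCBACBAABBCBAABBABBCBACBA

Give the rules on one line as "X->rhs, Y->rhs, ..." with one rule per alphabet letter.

  step 3 ⇒ step 4: ABBCBACBAABBCBAABBABBCBACBAABBCBACBAABBCBAABBABBCBAABBABBCBACBAABBCBAABBABBCBAABBABBCBACBAABBCBAABBABBCBAABB ⇒ ABB·CBA·CBA·ABB·CBA·ABB·ABB·CBA·ABB·ABB·CBA·CBA·ABB·CBA·ABB·ABB·CBA·CBA·ABB·CBA·CBA·ABB·CBA·ABB·ABB·CBA·ABB·ABB·CBA·CBA·ABB·CBA·ABB·ABB·CBA·ABB·ABB·CBA·CBA·ABB·CBA·ABB·ABB·CBA·CBA·ABB·CBA·CBA·ABB·CBA·ABB·ABB·CBA·CBA·ABB·CBA·CBA·ABB·CBA·ABB·ABB·CBA·ABB·ABB·CBA·CBA·ABB·CBA·ABB·ABB·CBA·CBA·ABB·CBA·CBA·ABB·CBA·ABB·ABB·CBA·CBA·ABB·CBA·CBA·ABB·CBA·ABB·ABB·CBA·ABB·ABB·CBA·CBA·ABB·CBA·ABB·ABB·CBA·CBA·ABB·CBA·CBA·ABB·CBA·ABB·ABB·CBA·CBA
    A ↦ ABB
    B ↦ CBA
    C ↦ ABB

A->ABB, B->CBA, C->ABB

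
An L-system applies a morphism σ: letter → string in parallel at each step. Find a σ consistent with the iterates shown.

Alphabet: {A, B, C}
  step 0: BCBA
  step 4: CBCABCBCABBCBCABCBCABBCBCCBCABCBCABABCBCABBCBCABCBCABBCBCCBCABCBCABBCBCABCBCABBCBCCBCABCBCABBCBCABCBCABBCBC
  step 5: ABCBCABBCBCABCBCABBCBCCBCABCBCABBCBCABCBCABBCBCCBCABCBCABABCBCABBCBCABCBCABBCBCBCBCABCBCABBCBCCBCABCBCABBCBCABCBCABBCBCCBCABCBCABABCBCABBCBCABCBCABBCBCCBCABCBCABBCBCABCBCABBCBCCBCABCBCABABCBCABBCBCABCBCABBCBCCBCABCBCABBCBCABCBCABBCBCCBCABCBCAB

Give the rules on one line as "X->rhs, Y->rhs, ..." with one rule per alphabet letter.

A->B, B->CBC, C->AB

  step 4 ⇒ step 5: CBCABCBCABBCBCABCBCABBCBCCBCABCBCABABCBCABBCBCABCBCABBCBCCBCABCBCABBCBCABCBCABBCBCCBCABCBCABBCBCABCBCABBCBC ⇒ AB·CBC·AB·B·CBC·AB·CBC·AB·B·CBC·CBC·AB·CBC·AB·B·CBC·AB·CBC·AB·B·CBC·CBC·AB·CBC·AB·AB·CBC·AB·B·CBC·AB·CBC·AB·B·CBC·B·CBC·AB·CBC·AB·B·CBC·CBC·AB·CBC·AB·B·CBC·AB·CBC·AB·B·CBC·CBC·AB·CBC·AB·AB·CBC·AB·B·CBC·AB·CBC·AB·B·CBC·CBC·AB·CBC·AB·B·CBC·AB·CBC·AB·B·CBC·CBC·AB·CBC·AB·AB·CBC·AB·B·CBC·AB·CBC·AB·B·CBC·CBC·AB·CBC·AB·B·CBC·AB·CBC·AB·B·CBC·CBC·AB·CBC·AB
    A ↦ B
    B ↦ CBC
    C ↦ AB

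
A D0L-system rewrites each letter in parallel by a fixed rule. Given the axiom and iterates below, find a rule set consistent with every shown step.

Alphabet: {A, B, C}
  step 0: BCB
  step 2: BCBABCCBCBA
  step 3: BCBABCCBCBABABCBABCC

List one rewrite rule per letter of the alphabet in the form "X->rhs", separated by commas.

A->C, B->BC, C->BA

  step 2 ⇒ step 3: BCBABCCBCBA ⇒ BC·BA·BC·C·BC·BA·BA·BC·BA·BC·C
    A ↦ C
    B ↦ BC
    C ↦ BA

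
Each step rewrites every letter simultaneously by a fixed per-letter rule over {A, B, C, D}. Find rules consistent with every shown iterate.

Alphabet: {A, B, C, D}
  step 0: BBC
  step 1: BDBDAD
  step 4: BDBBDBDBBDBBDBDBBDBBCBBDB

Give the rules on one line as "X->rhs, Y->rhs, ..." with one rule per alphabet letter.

A->BC, B->BD, C->AD, D->B

  step 0 ⇒ step 1: BBC ⇒ BD·BD·AD
    B ↦ BD
    C ↦ AD
    A ↦ BC  (constrained at step 1)
    D ↦ B  (constrained at step 1)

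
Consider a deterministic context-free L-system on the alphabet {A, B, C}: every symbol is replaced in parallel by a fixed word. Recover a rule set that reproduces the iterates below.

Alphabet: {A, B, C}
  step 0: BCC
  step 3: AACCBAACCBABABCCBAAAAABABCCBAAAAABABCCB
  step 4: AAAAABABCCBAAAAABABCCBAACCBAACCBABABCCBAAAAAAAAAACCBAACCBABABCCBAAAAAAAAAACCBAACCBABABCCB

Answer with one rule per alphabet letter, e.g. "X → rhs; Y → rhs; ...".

  step 3 ⇒ step 4: AACCBAACCBABABCCBAAAAABABCCBAAAAABABCCB ⇒ AA·AA·AB·AB·CCB·AA·AA·AB·AB·CCB·AA·CCB·AA·CCB·AB·AB·CCB·AA·AA·AA·AA·AA·CCB·AA·CCB·AB·AB·CCB·AA·AA·AA·AA·AA·CCB·AA·CCB·AB·AB·CCB
    A ↦ AA
    B ↦ CCB
    C ↦ AB

A->AA, B->CCB, C->AB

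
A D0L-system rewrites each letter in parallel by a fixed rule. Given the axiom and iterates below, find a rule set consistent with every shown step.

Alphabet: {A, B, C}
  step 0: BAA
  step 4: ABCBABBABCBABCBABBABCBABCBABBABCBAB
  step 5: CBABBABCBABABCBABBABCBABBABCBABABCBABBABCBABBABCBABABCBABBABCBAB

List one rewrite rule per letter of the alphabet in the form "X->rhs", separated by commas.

A->CB, B->AB, C->B

  step 4 ⇒ step 5: ABCBABBABCBABCBABBABCBABCBABBABCBAB ⇒ CB·AB·B·AB·CB·AB·AB·CB·AB·B·AB·CB·AB·B·AB·CB·AB·AB·CB·AB·B·AB·CB·AB·B·AB·CB·AB·AB·CB·AB·B·AB·CB·AB
    A ↦ CB
    B ↦ AB
    C ↦ B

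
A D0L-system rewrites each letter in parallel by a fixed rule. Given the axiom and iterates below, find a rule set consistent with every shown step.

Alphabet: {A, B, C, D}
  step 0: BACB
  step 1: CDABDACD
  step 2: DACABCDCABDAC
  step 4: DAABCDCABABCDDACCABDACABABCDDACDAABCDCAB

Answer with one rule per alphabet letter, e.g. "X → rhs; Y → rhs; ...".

  step 1 ⇒ step 2: CDABDACD ⇒ DA·C·AB·CD·C·AB·DA·C
    A ↦ AB
    B ↦ CD
    C ↦ DA
    D ↦ C

A->AB, B->CD, C->DA, D->C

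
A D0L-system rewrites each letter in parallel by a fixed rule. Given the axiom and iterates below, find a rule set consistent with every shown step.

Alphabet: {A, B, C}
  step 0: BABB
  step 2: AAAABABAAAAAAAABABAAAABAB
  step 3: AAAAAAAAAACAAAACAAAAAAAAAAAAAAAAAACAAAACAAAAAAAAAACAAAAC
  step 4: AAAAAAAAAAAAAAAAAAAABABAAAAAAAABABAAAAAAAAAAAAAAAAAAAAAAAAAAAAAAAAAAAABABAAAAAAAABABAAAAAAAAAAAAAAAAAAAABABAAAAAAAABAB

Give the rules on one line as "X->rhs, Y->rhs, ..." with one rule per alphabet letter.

  step 3 ⇒ step 4: AAAAAAAAAACAAAACAAAAAAAAAAAAAAAAAACAAAACAAAAAAAAAACAAAAC ⇒ AA·AA·AA·AA·AA·AA·AA·AA·AA·AA·BAB·AA·AA·AA·AA·BAB·AA·AA·AA·AA·AA·AA·AA·AA·AA·AA·AA·AA·AA·AA·AA·AA·AA·AA·BAB·AA·AA·AA·AA·BAB·AA·AA·AA·AA·AA·AA·AA·AA·AA·AA·BAB·AA·AA·AA·AA·BAB
    A ↦ AA
    C ↦ BAB
  step 2 ⇒ step 3: AAAABABAAAAAAAABABAAAABAB ⇒ AA·AA·AA·AA·AAC·AA·AAC·AA·AA·AA·AA·AA·AA·AA·AA·AAC·AA·AAC·AA·AA·AA·AA·AAC·AA·AAC
    B ↦ AAC

A->AA, B->AAC, C->BAB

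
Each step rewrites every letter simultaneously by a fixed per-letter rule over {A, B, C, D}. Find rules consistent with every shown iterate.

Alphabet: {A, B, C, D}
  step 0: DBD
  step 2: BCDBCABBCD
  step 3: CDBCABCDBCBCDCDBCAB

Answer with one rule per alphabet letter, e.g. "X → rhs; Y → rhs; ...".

  step 2 ⇒ step 3: BCDBCABBCD ⇒ CD·BC·AB·CD·BC·B·CD·CD·BC·AB
    A ↦ B
    B ↦ CD
    C ↦ BC
    D ↦ AB

A->B, B->CD, C->BC, D->AB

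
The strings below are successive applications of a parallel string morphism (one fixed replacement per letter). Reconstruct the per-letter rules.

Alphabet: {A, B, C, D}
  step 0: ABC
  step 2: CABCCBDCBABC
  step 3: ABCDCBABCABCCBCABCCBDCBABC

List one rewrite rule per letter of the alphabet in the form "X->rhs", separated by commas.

A->D, B->CB, C->ABC, D->C

  step 2 ⇒ step 3: CABCCBDCBABC ⇒ ABC·D·CB·ABC·ABC·CB·C·ABC·CB·D·CB·ABC
    A ↦ D
    B ↦ CB
    C ↦ ABC
    D ↦ C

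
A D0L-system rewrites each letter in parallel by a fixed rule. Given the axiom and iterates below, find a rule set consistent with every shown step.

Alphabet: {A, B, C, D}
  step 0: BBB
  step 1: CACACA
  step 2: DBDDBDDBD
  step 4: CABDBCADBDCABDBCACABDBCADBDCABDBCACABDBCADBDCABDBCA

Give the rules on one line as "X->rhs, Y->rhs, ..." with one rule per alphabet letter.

  step 1 ⇒ step 2: CACACA ⇒ D·BD·D·BD·D·BD
    A ↦ BD
    C ↦ D
  step 0 ⇒ step 1: BBB ⇒ CA·CA·CA
    B ↦ CA
    D ↦ BDB  (constrained at step 2)

A->BD, B->CA, C->D, D->BDB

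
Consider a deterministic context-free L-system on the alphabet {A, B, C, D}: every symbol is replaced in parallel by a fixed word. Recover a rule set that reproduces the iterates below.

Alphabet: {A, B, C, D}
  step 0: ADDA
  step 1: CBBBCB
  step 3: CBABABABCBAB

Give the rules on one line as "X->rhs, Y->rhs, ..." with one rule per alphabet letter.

  step 0 ⇒ step 1: ADDA ⇒ CB·B·B·CB
    A ↦ CB
    D ↦ B
    B ↦ CD  (constrained at step 1)
    C ↦ A  (constrained at step 1)

A->CB, B->CD, C->A, D->B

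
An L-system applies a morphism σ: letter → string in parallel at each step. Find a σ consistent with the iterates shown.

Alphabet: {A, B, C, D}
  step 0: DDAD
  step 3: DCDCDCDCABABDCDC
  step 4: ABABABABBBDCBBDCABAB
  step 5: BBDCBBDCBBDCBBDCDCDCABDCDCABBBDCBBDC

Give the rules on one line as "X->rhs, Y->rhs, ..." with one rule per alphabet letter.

  step 4 ⇒ step 5: ABABABABBBDCBBDCABAB ⇒ BB·DC·BB·DC·BB·DC·BB·DC·DC·DC·A·B·DC·DC·A·B·BB·DC·BB·DC
    A ↦ BB
    B ↦ DC
    C ↦ B
    D ↦ A

A->BB, B->DC, C->B, D->A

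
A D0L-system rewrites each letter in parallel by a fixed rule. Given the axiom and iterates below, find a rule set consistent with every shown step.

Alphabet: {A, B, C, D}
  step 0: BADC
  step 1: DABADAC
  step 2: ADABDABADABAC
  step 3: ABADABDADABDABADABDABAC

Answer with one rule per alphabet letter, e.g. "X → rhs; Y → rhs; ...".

  step 2 ⇒ step 3: ADABDABADABAC ⇒ AB·AD·AB·D·AD·AB·D·AB·AD·AB·D·AB·AC
    A ↦ AB
    B ↦ D
    C ↦ AC
    D ↦ AD

A->AB, B->D, C->AC, D->AD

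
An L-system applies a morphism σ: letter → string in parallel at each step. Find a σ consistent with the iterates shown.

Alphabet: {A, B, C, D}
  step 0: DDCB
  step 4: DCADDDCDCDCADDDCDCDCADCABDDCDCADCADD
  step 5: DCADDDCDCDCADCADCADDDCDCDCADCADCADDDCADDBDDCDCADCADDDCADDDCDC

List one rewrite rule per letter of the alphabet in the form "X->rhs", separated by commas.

A->DD, B->BD, C->A, D->DC

  step 4 ⇒ step 5: DCADDDCDCDCADDDCDCDCADCABDDCDCADCADD ⇒ DC·A·DD·DC·DC·DC·A·DC·A·DC·A·DD·DC·DC·DC·A·DC·A·DC·A·DD·DC·A·DD·BD·DC·DC·A·DC·A·DD·DC·A·DD·DC·DC
    A ↦ DD
    B ↦ BD
    C ↦ A
    D ↦ DC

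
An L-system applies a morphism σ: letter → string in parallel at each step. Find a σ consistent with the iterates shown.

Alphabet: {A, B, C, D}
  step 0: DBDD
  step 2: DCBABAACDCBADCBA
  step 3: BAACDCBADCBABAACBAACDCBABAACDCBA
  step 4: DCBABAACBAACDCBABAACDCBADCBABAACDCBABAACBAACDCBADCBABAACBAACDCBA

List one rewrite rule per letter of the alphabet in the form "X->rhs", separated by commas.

A->BA, B->DC, C->AC, D->BA

  step 3 ⇒ step 4: BAACDCBADCBABAACBAACDCBABAACDCBA ⇒ DC·BA·BA·AC·BA·AC·DC·BA·BA·AC·DC·BA·DC·BA·BA·AC·DC·BA·BA·AC·BA·AC·DC·BA·DC·BA·BA·AC·BA·AC·DC·BA
    A ↦ BA
    B ↦ DC
    C ↦ AC
    D ↦ BA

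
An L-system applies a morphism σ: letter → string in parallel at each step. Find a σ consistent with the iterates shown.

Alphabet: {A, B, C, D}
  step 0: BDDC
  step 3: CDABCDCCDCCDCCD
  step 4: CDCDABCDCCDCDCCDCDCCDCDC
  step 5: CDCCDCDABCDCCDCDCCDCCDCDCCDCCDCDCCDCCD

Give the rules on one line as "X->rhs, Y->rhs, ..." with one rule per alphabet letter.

A->D, B->AB, C->CD, D->C

  step 4 ⇒ step 5: CDCDABCDCCDCDCCDCDCCDCDC ⇒ CD·C·CD·C·D·AB·CD·C·CD·CD·C·CD·C·CD·CD·C·CD·C·CD·CD·C·CD·C·CD
    A ↦ D
    B ↦ AB
    C ↦ CD
    D ↦ C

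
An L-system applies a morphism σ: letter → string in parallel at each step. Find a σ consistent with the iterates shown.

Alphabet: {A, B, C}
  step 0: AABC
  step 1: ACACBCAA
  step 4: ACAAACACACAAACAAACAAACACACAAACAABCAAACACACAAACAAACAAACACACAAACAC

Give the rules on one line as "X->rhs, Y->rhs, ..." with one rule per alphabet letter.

A->AC, B->BC, C->AA

  step 0 ⇒ step 1: AABC ⇒ AC·AC·BC·AA
    A ↦ AC
    B ↦ BC
    C ↦ AA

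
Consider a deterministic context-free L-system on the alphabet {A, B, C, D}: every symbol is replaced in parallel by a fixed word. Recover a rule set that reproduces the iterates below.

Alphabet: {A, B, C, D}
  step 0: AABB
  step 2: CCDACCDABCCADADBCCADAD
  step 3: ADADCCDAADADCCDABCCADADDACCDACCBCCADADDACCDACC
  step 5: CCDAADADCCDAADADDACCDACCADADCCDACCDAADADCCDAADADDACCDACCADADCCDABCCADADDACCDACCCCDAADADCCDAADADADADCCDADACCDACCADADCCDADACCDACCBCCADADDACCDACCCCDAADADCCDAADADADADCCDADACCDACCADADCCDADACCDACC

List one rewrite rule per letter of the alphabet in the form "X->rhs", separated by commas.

A->DA, B->BCC, C->AD, D->CC

  step 2 ⇒ step 3: CCDACCDABCCADADBCCADAD ⇒ AD·AD·CC·DA·AD·AD·CC·DA·BCC·AD·AD·DA·CC·DA·CC·BCC·AD·AD·DA·CC·DA·CC
    A ↦ DA
    B ↦ BCC
    C ↦ AD
    D ↦ CC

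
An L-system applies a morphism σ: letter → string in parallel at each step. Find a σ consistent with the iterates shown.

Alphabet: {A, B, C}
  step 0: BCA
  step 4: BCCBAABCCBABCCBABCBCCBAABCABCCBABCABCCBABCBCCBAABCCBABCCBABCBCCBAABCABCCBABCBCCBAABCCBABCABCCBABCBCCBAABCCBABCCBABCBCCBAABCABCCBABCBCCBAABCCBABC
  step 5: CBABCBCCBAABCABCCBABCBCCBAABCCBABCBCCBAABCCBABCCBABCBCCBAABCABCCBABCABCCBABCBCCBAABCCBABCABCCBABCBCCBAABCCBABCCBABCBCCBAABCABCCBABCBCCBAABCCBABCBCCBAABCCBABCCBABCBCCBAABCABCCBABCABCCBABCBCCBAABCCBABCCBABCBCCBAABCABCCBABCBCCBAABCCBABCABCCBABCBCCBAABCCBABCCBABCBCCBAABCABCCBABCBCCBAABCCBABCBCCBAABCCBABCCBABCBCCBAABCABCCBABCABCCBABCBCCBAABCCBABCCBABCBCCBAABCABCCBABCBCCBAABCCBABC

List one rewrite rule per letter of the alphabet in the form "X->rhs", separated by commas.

A->ABC, B->CBA, C->BC

  step 4 ⇒ step 5: BCCBAABCCBABCCBABCBCCBAABCABCCBABCABCCBABCBCCBAABCCBABCCBABCBCCBAABCABCCBABCBCCBAABCCBABCABCCBABCBCCBAABCCBABCCBABCBCCBAABCABCCBABCBCCBAABCCBABC ⇒ CBA·BC·BC·CBA·ABC·ABC·CBA·BC·BC·CBA·ABC·CBA·BC·BC·CBA·ABC·CBA·BC·CBA·BC·BC·CBA·ABC·ABC·CBA·BC·ABC·CBA·BC·BC·CBA·ABC·CBA·BC·ABC·CBA·BC·BC·CBA·ABC·CBA·BC·CBA·BC·BC·CBA·ABC·ABC·CBA·BC·BC·CBA·ABC·CBA·BC·BC·CBA·ABC·CBA·BC·CBA·BC·BC·CBA·ABC·ABC·CBA·BC·ABC·CBA·BC·BC·CBA·ABC·CBA·BC·CBA·BC·BC·CBA·ABC·ABC·CBA·BC·BC·CBA·ABC·CBA·BC·ABC·CBA·BC·BC·CBA·ABC·CBA·BC·CBA·BC·BC·CBA·ABC·ABC·CBA·BC·BC·CBA·ABC·CBA·BC·BC·CBA·ABC·CBA·BC·CBA·BC·BC·CBA·ABC·ABC·CBA·BC·ABC·CBA·BC·BC·CBA·ABC·CBA·BC·CBA·BC·BC·CBA·ABC·ABC·CBA·BC·BC·CBA·ABC·CBA·BC
    A ↦ ABC
    B ↦ CBA
    C ↦ BC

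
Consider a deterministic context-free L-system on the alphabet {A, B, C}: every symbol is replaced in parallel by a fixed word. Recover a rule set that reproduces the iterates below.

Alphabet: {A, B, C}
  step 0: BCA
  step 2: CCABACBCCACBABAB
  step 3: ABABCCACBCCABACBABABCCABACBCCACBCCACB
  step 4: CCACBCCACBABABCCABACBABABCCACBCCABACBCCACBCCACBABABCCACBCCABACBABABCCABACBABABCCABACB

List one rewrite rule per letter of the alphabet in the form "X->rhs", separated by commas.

  step 3 ⇒ step 4: ABABCCACBCCABACBABABCCABACBCCACBCCACB ⇒ CC·ACB·CC·ACB·AB·AB·CC·AB·ACB·AB·AB·CC·ACB·CC·AB·ACB·CC·ACB·CC·ACB·AB·AB·CC·ACB·CC·AB·ACB·AB·AB·CC·AB·ACB·AB·AB·CC·AB·ACB
    A ↦ CC
    B ↦ ACB
    C ↦ AB

A->CC, B->ACB, C->AB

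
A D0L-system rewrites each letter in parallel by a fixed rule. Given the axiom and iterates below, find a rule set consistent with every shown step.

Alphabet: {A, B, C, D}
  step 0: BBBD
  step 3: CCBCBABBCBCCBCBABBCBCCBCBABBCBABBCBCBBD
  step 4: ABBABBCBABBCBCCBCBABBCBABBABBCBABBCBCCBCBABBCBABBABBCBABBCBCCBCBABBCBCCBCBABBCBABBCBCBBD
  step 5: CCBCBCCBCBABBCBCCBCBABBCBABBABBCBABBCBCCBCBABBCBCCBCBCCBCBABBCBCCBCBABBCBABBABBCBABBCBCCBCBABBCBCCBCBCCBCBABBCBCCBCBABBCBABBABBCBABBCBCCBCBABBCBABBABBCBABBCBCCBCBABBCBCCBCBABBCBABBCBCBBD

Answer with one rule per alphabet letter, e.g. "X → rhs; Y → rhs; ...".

  step 4 ⇒ step 5: ABBABBCBABBCBCCBCBABBCBABBABBCBABBCBCCBCBABBCBABBABBCBABBCBCCBCBABBCBCCBCBABBCBABBCBCBBD ⇒ C·CB·CB·C·CB·CB·ABB·CB·C·CB·CB·ABB·CB·ABB·ABB·CB·ABB·CB·C·CB·CB·ABB·CB·C·CB·CB·C·CB·CB·ABB·CB·C·CB·CB·ABB·CB·ABB·ABB·CB·ABB·CB·C·CB·CB·ABB·CB·C·CB·CB·C·CB·CB·ABB·CB·C·CB·CB·ABB·CB·ABB·ABB·CB·ABB·CB·C·CB·CB·ABB·CB·ABB·ABB·CB·ABB·CB·C·CB·CB·ABB·CB·C·CB·CB·ABB·CB·ABB·CB·CB·BD
    A ↦ C
    B ↦ CB
    C ↦ ABB
    D ↦ BD

A->C, B->CB, C->ABB, D->BD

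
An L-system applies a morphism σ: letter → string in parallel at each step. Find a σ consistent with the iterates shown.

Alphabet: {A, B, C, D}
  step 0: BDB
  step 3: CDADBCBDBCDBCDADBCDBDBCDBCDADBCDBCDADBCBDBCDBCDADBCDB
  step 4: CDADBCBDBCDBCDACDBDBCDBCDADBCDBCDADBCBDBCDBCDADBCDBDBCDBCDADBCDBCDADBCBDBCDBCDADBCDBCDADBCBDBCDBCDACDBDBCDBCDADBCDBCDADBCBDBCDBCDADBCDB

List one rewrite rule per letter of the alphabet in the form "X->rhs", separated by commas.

A->CB, B->CDB, C->CDA, D->DB

  step 3 ⇒ step 4: CDADBCBDBCDBCDADBCDBDBCDBCDADBCDBCDADBCBDBCDBCDADBCDB ⇒ CDA·DB·CB·DB·CDB·CDA·CDB·DB·CDB·CDA·DB·CDB·CDA·DB·CB·DB·CDB·CDA·DB·CDB·DB·CDB·CDA·DB·CDB·CDA·DB·CB·DB·CDB·CDA·DB·CDB·CDA·DB·CB·DB·CDB·CDA·CDB·DB·CDB·CDA·DB·CDB·CDA·DB·CB·DB·CDB·CDA·DB·CDB
    A ↦ CB
    B ↦ CDB
    C ↦ CDA
    D ↦ DB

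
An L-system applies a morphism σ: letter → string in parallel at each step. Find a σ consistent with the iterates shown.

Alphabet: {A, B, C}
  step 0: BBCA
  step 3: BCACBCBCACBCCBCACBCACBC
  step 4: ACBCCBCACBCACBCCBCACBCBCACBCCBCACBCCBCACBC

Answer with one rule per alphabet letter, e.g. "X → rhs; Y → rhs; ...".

A->C, B->AC, C->BC

  step 3 ⇒ step 4: BCACBCBCACBCCBCACBCACBC ⇒ AC·BC·C·BC·AC·BC·AC·BC·C·BC·AC·BC·BC·AC·BC·C·BC·AC·BC·C·BC·AC·BC
    A ↦ C
    B ↦ AC
    C ↦ BC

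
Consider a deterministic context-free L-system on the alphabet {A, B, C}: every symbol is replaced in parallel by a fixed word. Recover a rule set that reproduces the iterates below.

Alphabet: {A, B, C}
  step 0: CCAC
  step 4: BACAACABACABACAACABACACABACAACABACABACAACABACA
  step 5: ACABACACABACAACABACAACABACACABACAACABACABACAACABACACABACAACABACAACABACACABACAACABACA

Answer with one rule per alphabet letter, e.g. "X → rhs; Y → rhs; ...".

A->CA, B->A, C->BA

  step 4 ⇒ step 5: BACAACABACABACAACABACACABACAACABACABACAACABACA ⇒ A·CA·BA·CA·CA·BA·CA·A·CA·BA·CA·A·CA·BA·CA·CA·BA·CA·A·CA·BA·CA·BA·CA·A·CA·BA·CA·CA·BA·CA·A·CA·BA·CA·A·CA·BA·CA·CA·BA·CA·A·CA·BA·CA
    A ↦ CA
    B ↦ A
    C ↦ BA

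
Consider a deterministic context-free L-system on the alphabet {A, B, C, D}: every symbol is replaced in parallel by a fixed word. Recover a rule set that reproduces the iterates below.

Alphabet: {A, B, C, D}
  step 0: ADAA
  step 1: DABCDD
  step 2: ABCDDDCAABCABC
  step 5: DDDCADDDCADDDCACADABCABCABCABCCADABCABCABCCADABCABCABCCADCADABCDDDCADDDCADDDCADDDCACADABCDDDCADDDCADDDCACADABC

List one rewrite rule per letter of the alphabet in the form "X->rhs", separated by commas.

A->D, B->DD, C->CA, D->ABC

  step 1 ⇒ step 2: DABCDD ⇒ ABC·D·DD·CA·ABC·ABC
    A ↦ D
    B ↦ DD
    C ↦ CA
    D ↦ ABC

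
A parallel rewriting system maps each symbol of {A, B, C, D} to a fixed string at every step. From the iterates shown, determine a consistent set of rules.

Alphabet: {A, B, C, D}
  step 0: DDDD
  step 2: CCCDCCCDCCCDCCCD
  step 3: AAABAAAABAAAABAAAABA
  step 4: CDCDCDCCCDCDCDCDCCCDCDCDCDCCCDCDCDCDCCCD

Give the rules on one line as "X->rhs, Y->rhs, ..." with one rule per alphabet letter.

  step 3 ⇒ step 4: AAABAAAABAAAABAAAABA ⇒ CD·CD·CD·CC·CD·CD·CD·CD·CC·CD·CD·CD·CD·CC·CD·CD·CD·CD·CC·CD
    A ↦ CD
    B ↦ CC
  step 2 ⇒ step 3: CCCDCCCDCCCDCCCD ⇒ A·A·A·BA·A·A·A·BA·A·A·A·BA·A·A·A·BA
    C ↦ A
  step 2 ⇒ step 3: CCCDCCCDCCCDCCCD ⇒ A·A·A·BA·A·A·A·BA·A·A·A·BA·A·A·A·BA
    D ↦ BA

A->CD, B->CC, C->A, D->BA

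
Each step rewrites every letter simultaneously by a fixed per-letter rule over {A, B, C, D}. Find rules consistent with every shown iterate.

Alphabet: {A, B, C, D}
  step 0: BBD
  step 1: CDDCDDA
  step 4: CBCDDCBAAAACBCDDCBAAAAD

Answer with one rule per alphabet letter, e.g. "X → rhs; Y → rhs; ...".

  step 0 ⇒ step 1: BBD ⇒ CDD·CDD·A
    B ↦ CDD
    D ↦ A
    A ↦ D  (constrained at step 1)
    C ↦ CB  (constrained at step 1)

A->D, B->CDD, C->CB, D->A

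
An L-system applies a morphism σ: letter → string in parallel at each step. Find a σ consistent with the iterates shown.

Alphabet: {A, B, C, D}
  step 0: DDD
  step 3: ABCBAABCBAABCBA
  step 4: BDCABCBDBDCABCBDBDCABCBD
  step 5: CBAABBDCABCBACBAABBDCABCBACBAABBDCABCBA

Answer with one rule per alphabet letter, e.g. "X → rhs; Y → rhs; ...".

  step 4 ⇒ step 5: BDCABCBDBDCABCBDBDCABCBD ⇒ C·BA·AB·BD·C·AB·C·BA·C·BA·AB·BD·C·AB·C·BA·C·BA·AB·BD·C·AB·C·BA
    A ↦ BD
    B ↦ C
    C ↦ AB
    D ↦ BA

A->BD, B->C, C->AB, D->BA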